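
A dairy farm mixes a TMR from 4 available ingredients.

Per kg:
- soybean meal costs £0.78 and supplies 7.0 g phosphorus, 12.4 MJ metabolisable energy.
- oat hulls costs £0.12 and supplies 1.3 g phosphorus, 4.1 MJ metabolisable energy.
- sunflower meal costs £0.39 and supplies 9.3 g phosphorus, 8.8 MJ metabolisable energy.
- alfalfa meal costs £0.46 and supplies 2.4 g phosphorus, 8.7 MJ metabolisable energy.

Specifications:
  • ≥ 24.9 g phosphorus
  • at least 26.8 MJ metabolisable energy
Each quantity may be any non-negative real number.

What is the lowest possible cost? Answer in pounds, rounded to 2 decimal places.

Set it up as a linear program. Let x1 = kg of soybean meal, x2 = kg of oat hulls, x3 = kg of sunflower meal, x4 = kg of alfalfa meal.
min 0.78x1 + 0.12x2 + 0.39x3 + 0.46x4 s.t.:
  7x1 + 1.3x2 + 9.3x3 + 2.4x4 ≥ 24.9   (phosphorus)
  12.4x1 + 4.1x2 + 8.8x3 + 8.7x4 ≥ 26.8   (metabolisable energy)
  x1, x2, x3, x4 ≥ 0.
The cheapest feasible vertex uses only oat hulls, sunflower meal; soybean meal, alfalfa meal are not used. There the phosphorus and metabolisable energy constraints are tight.
Solving gives x2 = 1.129, x3 = 2.52.
Hence cost = 0.12·1.129 + 0.39·2.52 = £1.1183.

£1.12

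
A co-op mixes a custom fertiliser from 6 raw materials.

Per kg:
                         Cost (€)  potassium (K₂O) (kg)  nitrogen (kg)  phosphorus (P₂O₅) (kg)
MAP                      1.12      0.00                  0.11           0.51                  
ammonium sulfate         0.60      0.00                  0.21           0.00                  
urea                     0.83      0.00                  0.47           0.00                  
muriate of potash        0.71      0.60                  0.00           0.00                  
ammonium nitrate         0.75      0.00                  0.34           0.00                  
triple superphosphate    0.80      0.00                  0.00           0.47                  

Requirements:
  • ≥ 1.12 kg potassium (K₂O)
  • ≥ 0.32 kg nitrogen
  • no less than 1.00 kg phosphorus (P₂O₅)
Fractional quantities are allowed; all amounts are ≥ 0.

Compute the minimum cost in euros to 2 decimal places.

€3.59

Treat it as an LP. Let x1 = kg of MAP, x2 = kg of ammonium sulfate, x3 = kg of urea, x4 = kg of muriate of potash, x5 = kg of ammonium nitrate, x6 = kg of triple superphosphate.
min 1.12x1 + 0.6x2 + 0.83x3 + 0.71x4 + 0.75x5 + 0.8x6 with:
  0.6x4 ≥ 1.12   (potassium (K₂O))
  0.11x1 + 0.21x2 + 0.47x3 + 0.34x5 ≥ 0.32   (nitrogen)
  0.51x1 + 0.47x6 ≥ 1   (phosphorus (P₂O₅))
  x1, x2, x3, x4, x5, x6 ≥ 0.
At the optimum only urea, muriate of potash, triple superphosphate are positive (MAP, ammonium sulfate, ammonium nitrate = 0). There the potassium (K₂O), nitrogen, phosphorus (P₂O₅) constraints are tight.
So urea = 0.6809 kg, muriate of potash = 1.867 kg, triple superphosphate = 2.128 kg.
Cost = 0.83·0.6809 + 0.71·1.867 + 0.8·2.128 = 3.5931.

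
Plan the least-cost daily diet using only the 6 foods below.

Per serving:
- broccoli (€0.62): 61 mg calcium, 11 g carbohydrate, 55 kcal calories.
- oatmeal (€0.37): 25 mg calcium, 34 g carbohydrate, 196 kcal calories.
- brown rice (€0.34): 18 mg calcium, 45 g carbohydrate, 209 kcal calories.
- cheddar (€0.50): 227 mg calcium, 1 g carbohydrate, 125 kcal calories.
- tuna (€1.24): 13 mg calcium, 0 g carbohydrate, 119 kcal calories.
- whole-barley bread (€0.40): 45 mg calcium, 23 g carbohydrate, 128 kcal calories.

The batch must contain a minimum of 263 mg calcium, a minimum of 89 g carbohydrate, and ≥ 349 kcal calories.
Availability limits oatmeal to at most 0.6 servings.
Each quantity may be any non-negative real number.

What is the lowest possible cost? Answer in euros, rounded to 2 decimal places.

Let x1 = servings of broccoli, x2 = servings of oatmeal, x3 = servings of brown rice, x4 = servings of cheddar, x5 = servings of tuna, x6 = servings of whole-barley bread.
min 0.62x1 + 0.37x2 + 0.34x3 + 0.5x4 + 1.24x5 + 0.4x6 s.t.:
  61x1 + 25x2 + 18x3 + 227x4 + 13x5 + 45x6 ≥ 263   (calcium)
  11x1 + 34x2 + 45x3 + 1x4 + 23x6 ≥ 89   (carbohydrate)
  55x1 + 196x2 + 209x3 + 125x4 + 119x5 + 128x6 ≥ 349   (calories)
  x2 ≤ 0.6
  x1, x2, x3, x4, x5, x6 ≥ 0.
The minimum-cost mix takes nothing from broccoli, oatmeal, tuna, whole-barley bread — only brown rice, cheddar. The calcium and carbohydrate requirements are met with equality.
Optimal quantities: brown rice = 1.955 servings, cheddar = 1.004 servings.
Hence cost = 0.34·1.955 + 0.5·1.004 = €1.1667.

€1.17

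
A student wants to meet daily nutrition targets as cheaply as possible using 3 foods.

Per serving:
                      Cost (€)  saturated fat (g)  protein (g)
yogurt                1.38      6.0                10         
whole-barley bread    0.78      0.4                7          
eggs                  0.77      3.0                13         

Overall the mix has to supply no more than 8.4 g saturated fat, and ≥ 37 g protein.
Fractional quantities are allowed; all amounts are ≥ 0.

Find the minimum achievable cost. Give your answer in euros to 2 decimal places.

Let x1 = servings of yogurt, x2 = servings of whole-barley bread, x3 = servings of eggs.
Minimise 1.38x1 + 0.78x2 + 0.77x3 subject to:
  6x1 + 0.4x2 + 3x3 ≤ 8.4   (saturated fat)
  10x1 + 7x2 + 13x3 ≥ 37   (protein)
  x1, x2, x3 ≥ 0.
The cheapest feasible vertex uses only whole-barley bread, eggs; yogurt is not used. There the saturated fat and protein constraints are tight.
Solving gives x2 = 0.1139, x3 = 2.785.
Total cost: 0.78·0.1139 + 0.77·2.785 = 2.2333.

€2.23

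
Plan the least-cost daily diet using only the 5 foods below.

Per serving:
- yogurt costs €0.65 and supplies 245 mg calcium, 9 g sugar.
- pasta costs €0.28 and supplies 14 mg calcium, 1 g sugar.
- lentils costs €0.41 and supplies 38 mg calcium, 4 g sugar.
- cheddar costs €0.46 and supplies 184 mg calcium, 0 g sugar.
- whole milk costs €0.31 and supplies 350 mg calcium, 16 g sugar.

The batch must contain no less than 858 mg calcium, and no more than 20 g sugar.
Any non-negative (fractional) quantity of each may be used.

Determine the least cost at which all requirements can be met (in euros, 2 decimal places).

€1.44

Let x1 = servings of yogurt, x2 = servings of pasta, x3 = servings of lentils, x4 = servings of cheddar, x5 = servings of whole milk.
Minimize 0.65x1 + 0.28x2 + 0.41x3 + 0.46x4 + 0.31x5 with:
  245x1 + 14x2 + 38x3 + 184x4 + 350x5 ≥ 858   (calcium)
  9x1 + 1x2 + 4x3 + 16x5 ≤ 20   (sugar)
  x1, x2, x3, x4, x5 ≥ 0.
The minimum-cost mix takes nothing from yogurt, pasta, lentils — only cheddar, whole milk. Binding constraints: calcium and sugar.
That vertex is x4 = 2.285, x5 = 1.25.
Hence cost = 0.46·2.285 + 0.31·1.25 = €1.4386.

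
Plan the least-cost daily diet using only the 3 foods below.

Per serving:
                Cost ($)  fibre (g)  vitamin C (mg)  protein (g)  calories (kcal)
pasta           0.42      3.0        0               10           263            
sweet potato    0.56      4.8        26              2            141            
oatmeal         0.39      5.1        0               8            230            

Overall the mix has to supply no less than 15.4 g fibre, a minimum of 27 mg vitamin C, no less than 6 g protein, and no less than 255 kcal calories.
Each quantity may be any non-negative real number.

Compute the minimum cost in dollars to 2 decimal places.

Treat it as an LP. Let x1 = servings of pasta, x2 = servings of sweet potato, x3 = servings of oatmeal.
min 0.42x1 + 0.56x2 + 0.39x3 s.t.:
  3x1 + 4.8x2 + 5.1x3 ≥ 15.4   (fibre)
  26x2 ≥ 27   (vitamin C)
  10x1 + 2x2 + 8x3 ≥ 6   (protein)
  263x1 + 141x2 + 230x3 ≥ 255   (calories)
  x1, x2, x3 ≥ 0.
At the optimum only sweet potato, oatmeal are positive (pasta = 0). Binding constraints: fibre and vitamin C.
So sweet potato = 1.038 servings, oatmeal = 2.042 servings.
Total cost: 0.56·1.038 + 0.39·2.042 = 1.3777.

$1.38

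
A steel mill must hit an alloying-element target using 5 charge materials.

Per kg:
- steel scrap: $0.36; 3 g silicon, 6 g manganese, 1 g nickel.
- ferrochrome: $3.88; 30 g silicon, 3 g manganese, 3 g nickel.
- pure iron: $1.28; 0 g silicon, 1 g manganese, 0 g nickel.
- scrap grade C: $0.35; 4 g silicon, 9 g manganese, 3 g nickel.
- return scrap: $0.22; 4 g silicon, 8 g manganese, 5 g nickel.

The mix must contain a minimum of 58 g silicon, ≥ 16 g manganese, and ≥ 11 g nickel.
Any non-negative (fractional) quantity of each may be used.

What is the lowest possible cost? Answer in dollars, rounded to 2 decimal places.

$3.19

This is a linear program. Let x1 = kg of steel scrap, x2 = kg of ferrochrome, x3 = kg of pure iron, x4 = kg of scrap grade C, x5 = kg of return scrap.
min 0.36x1 + 3.88x2 + 1.28x3 + 0.35x4 + 0.22x5 subject to:
  3x1 + 30x2 + 4x4 + 4x5 ≥ 58   (silicon)
  6x1 + 3x2 + 1x3 + 9x4 + 8x5 ≥ 16   (manganese)
  1x1 + 3x2 + 3x4 + 5x5 ≥ 11   (nickel)
  x1, x2, x3, x4, x5 ≥ 0.
The optimal basis is {return scrap}; steel scrap, ferrochrome, pure iron, scrap grade C drop out. The silicon requirement is met with equality.
Optimal quantities: return scrap = 14.5 kg.
Hence cost = 0.22·14.5 = $3.1900.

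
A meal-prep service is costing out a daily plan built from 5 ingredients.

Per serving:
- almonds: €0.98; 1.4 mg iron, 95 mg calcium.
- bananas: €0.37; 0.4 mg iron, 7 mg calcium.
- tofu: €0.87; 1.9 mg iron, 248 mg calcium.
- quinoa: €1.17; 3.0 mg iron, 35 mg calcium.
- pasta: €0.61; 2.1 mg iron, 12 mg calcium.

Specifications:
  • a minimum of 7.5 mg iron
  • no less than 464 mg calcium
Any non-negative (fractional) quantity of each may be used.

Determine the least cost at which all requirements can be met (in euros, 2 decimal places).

€2.74

Set it up as a linear program. Let x1 = servings of almonds, x2 = servings of bananas, x3 = servings of tofu, x4 = servings of quinoa, x5 = servings of pasta.
min 0.98x1 + 0.37x2 + 0.87x3 + 1.17x4 + 0.61x5 subject to:
  1.4x1 + 0.4x2 + 1.9x3 + 3x4 + 2.1x5 ≥ 7.5   (iron)
  95x1 + 7x2 + 248x3 + 35x4 + 12x5 ≥ 464   (calcium)
  x1, x2, x3, x4, x5 ≥ 0.
The minimum-cost mix takes nothing from almonds, bananas, quinoa — only tofu, pasta. The iron and calcium requirements are met with equality.
Optimal quantities: tofu = 1.776 servings, pasta = 1.965 servings.
Total cost: 0.87·1.776 + 0.61·1.965 = 2.7438.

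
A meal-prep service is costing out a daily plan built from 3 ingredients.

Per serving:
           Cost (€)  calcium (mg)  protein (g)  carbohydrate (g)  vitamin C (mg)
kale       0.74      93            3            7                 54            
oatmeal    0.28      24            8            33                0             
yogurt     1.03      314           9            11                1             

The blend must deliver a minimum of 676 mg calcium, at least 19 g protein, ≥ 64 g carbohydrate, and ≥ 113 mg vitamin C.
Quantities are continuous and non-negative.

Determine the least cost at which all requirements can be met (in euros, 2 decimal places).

Let x1 = servings of kale, x2 = servings of oatmeal, x3 = servings of yogurt.
Minimize 0.74x1 + 0.28x2 + 1.03x3 subject to:
  93x1 + 24x2 + 314x3 ≥ 676   (calcium)
  3x1 + 8x2 + 9x3 ≥ 19   (protein)
  7x1 + 33x2 + 11x3 ≥ 64   (carbohydrate)
  54x1 + 1x3 ≥ 113   (vitamin C)
  x1, x2, x3 ≥ 0.
The optimal mix uses every input. Binding constraints: calcium, carbohydrate, vitamin C.
That vertex is x1 = 2.065, x2 = 1.013, x3 = 1.464.
Total cost: 0.74·2.065 + 0.28·1.013 + 1.03·1.464 = 3.3197.

€3.32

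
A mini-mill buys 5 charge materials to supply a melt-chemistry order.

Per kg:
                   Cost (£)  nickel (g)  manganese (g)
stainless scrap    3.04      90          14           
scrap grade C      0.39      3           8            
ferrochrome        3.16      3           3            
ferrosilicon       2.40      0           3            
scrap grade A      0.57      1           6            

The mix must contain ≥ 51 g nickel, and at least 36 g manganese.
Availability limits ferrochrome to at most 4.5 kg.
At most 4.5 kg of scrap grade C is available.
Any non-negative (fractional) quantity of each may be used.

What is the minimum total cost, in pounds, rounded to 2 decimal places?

£2.80

Let x1 = kg of stainless scrap, x2 = kg of scrap grade C, x3 = kg of ferrochrome, x4 = kg of ferrosilicon, x5 = kg of scrap grade A.
Minimize 3.04x1 + 0.39x2 + 3.16x3 + 2.4x4 + 0.57x5 with:
  90x1 + 3x2 + 3x3 + 1x5 ≥ 51   (nickel)
  14x1 + 8x2 + 3x3 + 3x4 + 6x5 ≥ 36   (manganese)
  x3 ≤ 4.5
  x2 ≤ 4.5
  x1, x2, x3, x4, x5 ≥ 0.
At the optimum only stainless scrap, scrap grade C are positive (ferrochrome, ferrosilicon, scrap grade A = 0). The nickel and manganese requirements are met with equality.
Optimal quantities: stainless scrap = 0.4425 kg, scrap grade C = 3.726 kg.
Cost = 3.04·0.4425 + 0.39·3.726 = 2.7983.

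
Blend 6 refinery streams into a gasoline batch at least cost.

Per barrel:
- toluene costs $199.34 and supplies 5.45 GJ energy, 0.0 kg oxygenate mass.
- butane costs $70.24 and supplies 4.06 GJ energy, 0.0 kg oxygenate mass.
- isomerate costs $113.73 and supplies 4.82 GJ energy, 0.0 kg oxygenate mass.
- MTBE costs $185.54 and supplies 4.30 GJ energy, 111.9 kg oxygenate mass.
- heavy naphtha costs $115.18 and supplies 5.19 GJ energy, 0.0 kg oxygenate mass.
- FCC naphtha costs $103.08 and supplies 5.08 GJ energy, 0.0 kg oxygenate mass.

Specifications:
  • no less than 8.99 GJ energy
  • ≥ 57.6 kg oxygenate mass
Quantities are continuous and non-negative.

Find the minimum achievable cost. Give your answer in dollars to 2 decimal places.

$212.74

This is a linear program. Let x1 = barrels of toluene, x2 = barrels of butane, x3 = barrels of isomerate, x4 = barrels of MTBE, x5 = barrels of heavy naphtha, x6 = barrels of FCC naphtha.
min 199.34x1 + 70.24x2 + 113.73x3 + 185.54x4 + 115.18x5 + 103.08x6 s.t.:
  5.45x1 + 4.06x2 + 4.82x3 + 4.3x4 + 5.19x5 + 5.08x6 ≥ 8.99   (energy)
  111.9x4 ≥ 57.6   (oxygenate mass)
  x1, x2, x3, x4, x5, x6 ≥ 0.
The optimal basis is {butane, MTBE}; toluene, isomerate, heavy naphtha, FCC naphtha drop out. Binding constraints: energy and oxygenate mass.
Solving gives x2 = 1.6691, x4 = 0.51475.
Objective = 70.24·1.6691 + 185.54·0.51475 = 212.7443.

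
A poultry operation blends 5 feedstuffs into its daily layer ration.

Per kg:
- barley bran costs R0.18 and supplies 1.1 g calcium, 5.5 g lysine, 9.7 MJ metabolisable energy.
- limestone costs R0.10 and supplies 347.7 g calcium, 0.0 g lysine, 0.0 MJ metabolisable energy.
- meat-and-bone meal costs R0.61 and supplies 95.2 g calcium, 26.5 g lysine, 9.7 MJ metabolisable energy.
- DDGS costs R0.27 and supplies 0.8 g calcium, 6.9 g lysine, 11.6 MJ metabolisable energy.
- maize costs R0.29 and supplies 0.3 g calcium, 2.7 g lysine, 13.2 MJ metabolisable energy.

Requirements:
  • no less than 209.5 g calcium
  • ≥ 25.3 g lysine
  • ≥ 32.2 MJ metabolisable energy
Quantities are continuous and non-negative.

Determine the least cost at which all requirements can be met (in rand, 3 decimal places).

R0.792

Let x1 = kg of barley bran, x2 = kg of limestone, x3 = kg of meat-and-bone meal, x4 = kg of DDGS, x5 = kg of maize.
min 0.18x1 + 0.1x2 + 0.61x3 + 0.27x4 + 0.29x5 s.t.:
  1.1x1 + 347.7x2 + 95.2x3 + 0.8x4 + 0.3x5 ≥ 209.5   (calcium)
  5.5x1 + 26.5x3 + 6.9x4 + 2.7x5 ≥ 25.3   (lysine)
  9.7x1 + 9.7x3 + 11.6x4 + 13.2x5 ≥ 32.2   (metabolisable energy)
  x1, x2, x3, x4, x5 ≥ 0.
The cheapest feasible vertex uses only barley bran, limestone, meat-and-bone meal; DDGS, maize are not used. There the calcium, lysine, metabolisable energy constraints are tight.
Optimal quantities: barley bran = 2.984 kg, limestone = 0.5013 kg, meat-and-bone meal = 0.3353 kg.
Cost = 0.18·2.984 + 0.1·0.5013 + 0.61·0.3353 = 0.79178.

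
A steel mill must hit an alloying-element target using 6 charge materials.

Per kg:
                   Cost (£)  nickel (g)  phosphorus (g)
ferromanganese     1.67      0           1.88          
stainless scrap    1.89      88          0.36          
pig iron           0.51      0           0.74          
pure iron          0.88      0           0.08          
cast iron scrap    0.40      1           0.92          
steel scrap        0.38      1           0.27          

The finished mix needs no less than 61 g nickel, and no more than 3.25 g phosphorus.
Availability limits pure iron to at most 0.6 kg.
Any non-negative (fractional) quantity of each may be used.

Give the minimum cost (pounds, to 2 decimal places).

Set it up as a linear program. Let x1 = kg of ferromanganese, x2 = kg of stainless scrap, x3 = kg of pig iron, x4 = kg of pure iron, x5 = kg of cast iron scrap, x6 = kg of steel scrap.
Minimize 1.67x1 + 1.89x2 + 0.51x3 + 0.88x4 + 0.4x5 + 0.38x6 s.t.:
  88x2 + 1x5 + 1x6 ≥ 61   (nickel)
  1.88x1 + 0.36x2 + 0.74x3 + 0.08x4 + 0.92x5 + 0.27x6 ≤ 3.25   (phosphorus)
  x4 ≤ 0.6
  x1, x2, x3, x4, x5, x6 ≥ 0.
The minimum-cost mix takes nothing from ferromanganese, pig iron, pure iron, cast iron scrap, steel scrap — only stainless scrap. Binding constraint: nickel.
Optimal quantities: stainless scrap = 0.6932 kg.
Objective = 1.89·0.6932 = 1.3101.

£1.31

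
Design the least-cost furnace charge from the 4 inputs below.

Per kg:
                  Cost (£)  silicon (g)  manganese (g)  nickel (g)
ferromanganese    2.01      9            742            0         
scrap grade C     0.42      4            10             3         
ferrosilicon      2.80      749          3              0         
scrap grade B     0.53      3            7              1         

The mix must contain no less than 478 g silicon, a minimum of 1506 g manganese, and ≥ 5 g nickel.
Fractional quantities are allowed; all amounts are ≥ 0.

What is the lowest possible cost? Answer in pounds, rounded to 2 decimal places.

£6.42

This is a linear program. Let x1 = kg of ferromanganese, x2 = kg of scrap grade C, x3 = kg of ferrosilicon, x4 = kg of scrap grade B.
Minimize 2.01x1 + 0.42x2 + 2.8x3 + 0.53x4 s.t.:
  9x1 + 4x2 + 749x3 + 3x4 ≥ 478   (silicon)
  742x1 + 10x2 + 3x3 + 7x4 ≥ 1506   (manganese)
  3x2 + 1x4 ≥ 5   (nickel)
  x1, x2, x3, x4 ≥ 0.
The optimal basis is {ferromanganese, scrap grade C, ferrosilicon}; scrap grade B drops out. The silicon, manganese, nickel requirements are met with equality.
Optimal quantities: ferromanganese = 2.005 kg, scrap grade C = 1.667 kg, ferrosilicon = 0.6052 kg.
Hence cost = 2.01·2.005 + 0.42·1.667 + 2.8·0.6052 = £6.4248.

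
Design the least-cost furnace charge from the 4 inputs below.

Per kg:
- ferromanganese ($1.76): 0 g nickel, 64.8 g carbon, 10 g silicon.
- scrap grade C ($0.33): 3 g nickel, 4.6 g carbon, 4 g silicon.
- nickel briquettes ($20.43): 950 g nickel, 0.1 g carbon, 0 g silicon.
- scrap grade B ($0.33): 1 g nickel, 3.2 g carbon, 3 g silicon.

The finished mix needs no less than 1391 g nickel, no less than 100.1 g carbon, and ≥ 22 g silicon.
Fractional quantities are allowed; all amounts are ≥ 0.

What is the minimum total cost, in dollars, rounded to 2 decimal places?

$32.91

This is a linear program. Let x1 = kg of ferromanganese, x2 = kg of scrap grade C, x3 = kg of nickel briquettes, x4 = kg of scrap grade B.
min 1.76x1 + 0.33x2 + 20.43x3 + 0.33x4 subject to:
  3x2 + 950x3 + 1x4 ≥ 1391   (nickel)
  64.8x1 + 4.6x2 + 0.1x3 + 3.2x4 ≥ 100.1   (carbon)
  10x1 + 4x2 + 3x4 ≥ 22   (silicon)
  x1, x2, x3, x4 ≥ 0.
The cheapest feasible vertex uses only ferromanganese, scrap grade C, nickel briquettes; scrap grade B is not used. The nickel, carbon, silicon requirements are met with equality.
So ferromanganese = 1.401 kg, scrap grade C = 1.998 kg, nickel briquettes = 1.458 kg.
Hence cost = 1.76·1.401 + 0.33·1.998 + 20.43·1.458 = $32.9120.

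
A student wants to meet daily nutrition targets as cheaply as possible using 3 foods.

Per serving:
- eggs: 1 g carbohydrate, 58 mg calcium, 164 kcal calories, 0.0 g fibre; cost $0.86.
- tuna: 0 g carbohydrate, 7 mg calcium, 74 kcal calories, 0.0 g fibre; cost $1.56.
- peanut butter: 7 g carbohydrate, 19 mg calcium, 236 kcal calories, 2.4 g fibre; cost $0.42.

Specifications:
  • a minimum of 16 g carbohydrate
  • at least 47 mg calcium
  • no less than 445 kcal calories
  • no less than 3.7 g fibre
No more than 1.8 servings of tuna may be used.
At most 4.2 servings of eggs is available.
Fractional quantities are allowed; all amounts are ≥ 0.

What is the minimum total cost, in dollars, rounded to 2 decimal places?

Set it up as a linear program. Let x1 = servings of eggs, x2 = servings of tuna, x3 = servings of peanut butter.
min 0.86x1 + 1.56x2 + 0.42x3 with:
  1x1 + 7x3 ≥ 16   (carbohydrate)
  58x1 + 7x2 + 19x3 ≥ 47   (calcium)
  164x1 + 74x2 + 236x3 ≥ 445   (calories)
  2.4x3 ≥ 3.7   (fibre)
  x2 ≤ 1.8
  x1 ≤ 4.2
  x1, x2, x3 ≥ 0.
At the optimum only eggs, peanut butter are positive (tuna = 0). The carbohydrate and calcium requirements are met with equality.
So eggs = 0.0646 servings, peanut butter = 2.276 servings.
Total cost: 0.86·0.0646 + 0.42·2.276 = 1.0115.

$1.01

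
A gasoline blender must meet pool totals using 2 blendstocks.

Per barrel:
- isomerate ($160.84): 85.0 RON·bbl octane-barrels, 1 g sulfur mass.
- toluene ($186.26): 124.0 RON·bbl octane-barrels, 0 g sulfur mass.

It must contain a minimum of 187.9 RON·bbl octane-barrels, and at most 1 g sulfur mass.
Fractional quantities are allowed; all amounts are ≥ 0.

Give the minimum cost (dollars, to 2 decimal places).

$282.24

Let x1 = barrels of isomerate, x2 = barrels of toluene.
min 160.84x1 + 186.26x2 with:
  85x1 + 124x2 ≥ 187.9   (octane-barrels)
  1x1 ≤ 1   (sulfur mass)
  x1, x2 ≥ 0.
The optimal basis is {toluene}; isomerate drops out. There the octane-barrels constraint is tight.
Solving gives x2 = 1.5153.
Hence cost = 186.26·1.5153 = $282.2398.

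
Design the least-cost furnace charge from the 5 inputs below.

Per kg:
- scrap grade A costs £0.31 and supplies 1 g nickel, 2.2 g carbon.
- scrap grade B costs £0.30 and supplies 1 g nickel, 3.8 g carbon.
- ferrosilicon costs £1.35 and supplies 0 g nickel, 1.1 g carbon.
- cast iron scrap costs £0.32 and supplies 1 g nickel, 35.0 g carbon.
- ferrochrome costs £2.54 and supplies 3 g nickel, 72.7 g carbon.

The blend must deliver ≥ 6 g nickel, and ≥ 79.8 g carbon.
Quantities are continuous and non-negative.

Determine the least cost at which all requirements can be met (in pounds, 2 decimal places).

£1.84

Treat it as an LP. Let x1 = kg of scrap grade A, x2 = kg of scrap grade B, x3 = kg of ferrosilicon, x4 = kg of cast iron scrap, x5 = kg of ferrochrome.
min 0.31x1 + 0.3x2 + 1.35x3 + 0.32x4 + 2.54x5 with:
  1x1 + 1x2 + 1x4 + 3x5 ≥ 6   (nickel)
  2.2x1 + 3.8x2 + 1.1x3 + 35x4 + 72.7x5 ≥ 79.8   (carbon)
  x1, x2, x3, x4, x5 ≥ 0.
The minimum-cost mix takes nothing from scrap grade A, ferrosilicon, ferrochrome — only scrap grade B, cast iron scrap. The nickel and carbon requirements are met with equality.
That vertex is x2 = 4.173, x4 = 1.827.
Hence cost = 0.3·4.173 + 0.32·1.827 = £1.8365.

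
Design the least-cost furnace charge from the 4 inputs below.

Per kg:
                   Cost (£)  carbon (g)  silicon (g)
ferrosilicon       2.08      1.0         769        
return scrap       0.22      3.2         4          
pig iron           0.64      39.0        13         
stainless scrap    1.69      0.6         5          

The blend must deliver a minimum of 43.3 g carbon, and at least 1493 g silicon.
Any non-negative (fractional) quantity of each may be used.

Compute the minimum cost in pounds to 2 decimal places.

Treat it as an LP. Let x1 = kg of ferrosilicon, x2 = kg of return scrap, x3 = kg of pig iron, x4 = kg of stainless scrap.
Minimise 2.08x1 + 0.22x2 + 0.64x3 + 1.69x4 with:
  1x1 + 3.2x2 + 39x3 + 0.6x4 ≥ 43.3   (carbon)
  769x1 + 4x2 + 13x3 + 5x4 ≥ 1493   (silicon)
  x1, x2, x3, x4 ≥ 0.
At the optimum only ferrosilicon, pig iron are positive (return scrap, stainless scrap = 0). The carbon and silicon requirements are met with equality.
That vertex is x1 = 1.924, x3 = 1.061.
Cost = 2.08·1.924 + 0.64·1.061 = 4.6810.

£4.68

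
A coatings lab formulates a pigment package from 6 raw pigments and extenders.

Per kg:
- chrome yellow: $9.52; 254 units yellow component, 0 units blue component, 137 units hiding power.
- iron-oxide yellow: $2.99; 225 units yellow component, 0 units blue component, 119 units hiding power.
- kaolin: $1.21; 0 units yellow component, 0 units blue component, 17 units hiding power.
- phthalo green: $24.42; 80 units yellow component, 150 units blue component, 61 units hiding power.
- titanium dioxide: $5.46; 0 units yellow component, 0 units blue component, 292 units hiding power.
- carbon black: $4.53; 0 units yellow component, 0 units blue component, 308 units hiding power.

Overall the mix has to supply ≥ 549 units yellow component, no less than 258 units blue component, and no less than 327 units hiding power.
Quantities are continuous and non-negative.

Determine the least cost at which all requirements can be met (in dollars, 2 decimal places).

Treat it as an LP. Let x1 = kg of chrome yellow, x2 = kg of iron-oxide yellow, x3 = kg of kaolin, x4 = kg of phthalo green, x5 = kg of titanium dioxide, x6 = kg of carbon black.
Minimise 9.52x1 + 2.99x2 + 1.21x3 + 24.42x4 + 5.46x5 + 4.53x6 subject to:
  254x1 + 225x2 + 80x4 ≥ 549   (yellow component)
  150x4 ≥ 258   (blue component)
  137x1 + 119x2 + 17x3 + 61x4 + 292x5 + 308x6 ≥ 327   (hiding power)
  x1, x2, x3, x4, x5, x6 ≥ 0.
The optimal basis is {iron-oxide yellow, phthalo green, carbon black}; chrome yellow, kaolin, titanium dioxide drop out. Binding constraints: yellow component, blue component, hiding power.
That vertex is x2 = 1.8284, x4 = 1.72, x6 = 0.014595.
Objective = 2.99·1.8284 + 24.42·1.72 + 4.53·0.014595 = 47.5354.

$47.54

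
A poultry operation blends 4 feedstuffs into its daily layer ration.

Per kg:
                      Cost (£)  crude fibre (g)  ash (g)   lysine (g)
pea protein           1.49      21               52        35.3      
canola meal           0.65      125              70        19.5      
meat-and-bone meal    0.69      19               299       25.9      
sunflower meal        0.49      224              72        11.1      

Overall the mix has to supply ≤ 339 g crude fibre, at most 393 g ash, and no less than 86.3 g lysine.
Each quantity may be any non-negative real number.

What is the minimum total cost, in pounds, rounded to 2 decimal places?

£2.96

Set it up as a linear program. Let x1 = kg of pea protein, x2 = kg of canola meal, x3 = kg of meat-and-bone meal, x4 = kg of sunflower meal.
Minimize 1.49x1 + 0.65x2 + 0.69x3 + 0.49x4 s.t.:
  21x1 + 125x2 + 19x3 + 224x4 ≤ 339   (crude fibre)
  52x1 + 70x2 + 299x3 + 72x4 ≤ 393   (ash)
  35.3x1 + 19.5x2 + 25.9x3 + 11.1x4 ≥ 86.3   (lysine)
  x1, x2, x3, x4 ≥ 0.
The minimum-cost mix takes nothing from sunflower meal — only pea protein, canola meal, meat-and-bone meal. There the crude fibre, ash, lysine constraints are tight.
So pea protein = 0.5987 kg, canola meal = 2.517 kg, meat-and-bone meal = 0.621 kg.
Hence cost = 1.49·0.5987 + 0.65·2.517 + 0.69·0.621 = £2.9566.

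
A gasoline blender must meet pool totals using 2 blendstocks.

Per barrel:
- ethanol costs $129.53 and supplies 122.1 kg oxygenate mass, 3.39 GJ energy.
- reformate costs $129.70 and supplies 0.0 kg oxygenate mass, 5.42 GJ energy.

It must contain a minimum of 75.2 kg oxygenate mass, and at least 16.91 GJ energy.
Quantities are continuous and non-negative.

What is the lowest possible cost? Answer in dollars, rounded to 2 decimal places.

$434.47

This is a linear program. Let x1 = barrels of ethanol, x2 = barrels of reformate.
Minimize 129.53x1 + 129.7x2 s.t.:
  122.1x1 ≥ 75.2   (oxygenate mass)
  3.39x1 + 5.42x2 ≥ 16.91   (energy)
  x1, x2 ≥ 0.
Both inputs are positive at the optimum. There the oxygenate mass and energy constraints are tight.
That vertex is x1 = 0.61589, x2 = 2.7347.
Cost = 129.53·0.61589 + 129.7·2.7347 = 434.4668.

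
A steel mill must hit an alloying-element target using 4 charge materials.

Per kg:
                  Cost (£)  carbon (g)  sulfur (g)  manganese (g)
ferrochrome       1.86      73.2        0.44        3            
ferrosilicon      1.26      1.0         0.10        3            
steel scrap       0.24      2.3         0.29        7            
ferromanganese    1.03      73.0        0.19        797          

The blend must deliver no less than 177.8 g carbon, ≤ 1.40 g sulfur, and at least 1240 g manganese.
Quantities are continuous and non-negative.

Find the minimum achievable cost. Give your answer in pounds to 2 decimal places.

£2.51

Let x1 = kg of ferrochrome, x2 = kg of ferrosilicon, x3 = kg of steel scrap, x4 = kg of ferromanganese.
Minimise 1.86x1 + 1.26x2 + 0.24x3 + 1.03x4 with:
  73.2x1 + 1x2 + 2.3x3 + 73x4 ≥ 177.8   (carbon)
  0.44x1 + 0.1x2 + 0.29x3 + 0.19x4 ≤ 1.4   (sulfur)
  3x1 + 3x2 + 7x3 + 797x4 ≥ 1240   (manganese)
  x1, x2, x3, x4 ≥ 0.
The optimal basis is {ferromanganese}; ferrochrome, ferrosilicon, steel scrap drop out. Binding constraint: carbon.
Optimal quantities: ferromanganese = 2.436 kg.
Hence cost = 1.03·2.436 = £2.5091.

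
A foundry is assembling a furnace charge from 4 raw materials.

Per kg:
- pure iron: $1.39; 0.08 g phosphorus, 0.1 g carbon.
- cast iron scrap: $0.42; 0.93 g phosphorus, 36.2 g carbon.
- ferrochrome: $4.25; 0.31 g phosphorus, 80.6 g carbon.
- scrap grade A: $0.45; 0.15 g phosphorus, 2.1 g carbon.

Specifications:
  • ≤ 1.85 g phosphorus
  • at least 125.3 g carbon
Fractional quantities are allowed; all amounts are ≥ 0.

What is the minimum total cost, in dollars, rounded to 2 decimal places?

Treat it as an LP. Let x1 = kg of pure iron, x2 = kg of cast iron scrap, x3 = kg of ferrochrome, x4 = kg of scrap grade A.
Minimise 1.39x1 + 0.42x2 + 4.25x3 + 0.45x4 with:
  0.08x1 + 0.93x2 + 0.31x3 + 0.15x4 ≤ 1.85   (phosphorus)
  0.1x1 + 36.2x2 + 80.6x3 + 2.1x4 ≥ 125.3   (carbon)
  x1, x2, x3, x4 ≥ 0.
The optimal basis is {cast iron scrap, ferrochrome}; pure iron, scrap grade A drop out. The phosphorus and carbon requirements are met with equality.
That vertex is x2 = 1.73, x3 = 0.7776.
Cost = 0.42·1.73 + 4.25·0.7776 = 4.0314.

$4.03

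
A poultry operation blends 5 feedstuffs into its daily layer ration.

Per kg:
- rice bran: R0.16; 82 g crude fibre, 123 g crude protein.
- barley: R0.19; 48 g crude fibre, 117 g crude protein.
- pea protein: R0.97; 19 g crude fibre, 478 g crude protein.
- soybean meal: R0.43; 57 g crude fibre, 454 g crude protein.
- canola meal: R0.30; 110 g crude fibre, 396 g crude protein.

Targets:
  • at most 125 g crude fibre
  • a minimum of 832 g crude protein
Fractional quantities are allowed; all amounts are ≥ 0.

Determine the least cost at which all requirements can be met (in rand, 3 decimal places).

R0.762

Let x1 = kg of rice bran, x2 = kg of barley, x3 = kg of pea protein, x4 = kg of soybean meal, x5 = kg of canola meal.
min 0.16x1 + 0.19x2 + 0.97x3 + 0.43x4 + 0.3x5 subject to:
  82x1 + 48x2 + 19x3 + 57x4 + 110x5 ≤ 125   (crude fibre)
  123x1 + 117x2 + 478x3 + 454x4 + 396x5 ≥ 832   (crude protein)
  x1, x2, x3, x4, x5 ≥ 0.
The cheapest feasible vertex uses only soybean meal, canola meal; rice bran, barley, pea protein are not used. There the crude fibre and crude protein constraints are tight.
So soybean meal = 1.535 kg, canola meal = 0.3408 kg.
Total cost: 0.43·1.535 + 0.3·0.3408 = 0.76229.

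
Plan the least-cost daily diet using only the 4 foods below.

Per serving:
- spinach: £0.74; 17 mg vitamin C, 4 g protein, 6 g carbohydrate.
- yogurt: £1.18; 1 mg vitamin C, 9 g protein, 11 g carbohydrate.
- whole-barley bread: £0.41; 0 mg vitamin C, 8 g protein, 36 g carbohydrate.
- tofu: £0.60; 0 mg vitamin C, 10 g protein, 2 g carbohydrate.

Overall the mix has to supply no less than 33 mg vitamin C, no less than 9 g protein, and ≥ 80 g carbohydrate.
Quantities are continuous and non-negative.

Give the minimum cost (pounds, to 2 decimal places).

£2.21

Let x1 = servings of spinach, x2 = servings of yogurt, x3 = servings of whole-barley bread, x4 = servings of tofu.
min 0.74x1 + 1.18x2 + 0.41x3 + 0.6x4 with:
  17x1 + 1x2 ≥ 33   (vitamin C)
  4x1 + 9x2 + 8x3 + 10x4 ≥ 9   (protein)
  6x1 + 11x2 + 36x3 + 2x4 ≥ 80   (carbohydrate)
  x1, x2, x3, x4 ≥ 0.
The cheapest feasible vertex uses only spinach, whole-barley bread; yogurt, tofu are not used. There the vitamin C and carbohydrate constraints are tight.
That vertex is x1 = 1.941, x3 = 1.899.
Objective = 0.74·1.941 + 0.41·1.899 = 2.2149.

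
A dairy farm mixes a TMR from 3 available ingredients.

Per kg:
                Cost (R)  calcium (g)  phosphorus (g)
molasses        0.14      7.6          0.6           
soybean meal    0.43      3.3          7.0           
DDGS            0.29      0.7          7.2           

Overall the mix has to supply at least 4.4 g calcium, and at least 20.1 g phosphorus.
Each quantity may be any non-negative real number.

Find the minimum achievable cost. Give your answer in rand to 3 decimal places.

R0.847

Let x1 = kg of molasses, x2 = kg of soybean meal, x3 = kg of DDGS.
Minimize 0.14x1 + 0.43x2 + 0.29x3 subject to:
  7.6x1 + 3.3x2 + 0.7x3 ≥ 4.4   (calcium)
  0.6x1 + 7x2 + 7.2x3 ≥ 20.1   (phosphorus)
  x1, x2, x3 ≥ 0.
The optimal basis is {molasses, DDGS}; soybean meal drops out. The calcium and phosphorus requirements are met with equality.
Solving gives x1 = 0.3243, x3 = 2.765.
Total cost: 0.14·0.3243 + 0.29·2.765 = 0.84725.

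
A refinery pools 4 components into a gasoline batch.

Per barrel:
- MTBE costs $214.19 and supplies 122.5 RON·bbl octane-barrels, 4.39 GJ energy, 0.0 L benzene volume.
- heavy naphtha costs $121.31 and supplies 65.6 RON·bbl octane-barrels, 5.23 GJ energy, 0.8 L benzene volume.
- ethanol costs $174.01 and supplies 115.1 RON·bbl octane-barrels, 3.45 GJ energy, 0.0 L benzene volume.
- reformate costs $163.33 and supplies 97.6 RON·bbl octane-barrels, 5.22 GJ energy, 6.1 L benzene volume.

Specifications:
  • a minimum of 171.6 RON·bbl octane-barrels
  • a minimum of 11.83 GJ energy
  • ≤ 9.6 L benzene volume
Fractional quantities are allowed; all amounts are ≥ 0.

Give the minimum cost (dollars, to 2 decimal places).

$304.78

Let x1 = barrels of MTBE, x2 = barrels of heavy naphtha, x3 = barrels of ethanol, x4 = barrels of reformate.
min 214.19x1 + 121.31x2 + 174.01x3 + 163.33x4 subject to:
  122.5x1 + 65.6x2 + 115.1x3 + 97.6x4 ≥ 171.6   (octane-barrels)
  4.39x1 + 5.23x2 + 3.45x3 + 5.22x4 ≥ 11.83   (energy)
  0.8x2 + 6.1x4 ≤ 9.6   (benzene volume)
  x1, x2, x3, x4 ≥ 0.
The minimum-cost mix takes nothing from MTBE, reformate — only heavy naphtha, ethanol. The octane-barrels and energy requirements are met with equality.
Optimal quantities: heavy naphtha = 2.04873 barrels, ethanol = 0.323224 barrels.
Objective = 121.31·2.04873 + 174.01·0.323224 = 304.7756.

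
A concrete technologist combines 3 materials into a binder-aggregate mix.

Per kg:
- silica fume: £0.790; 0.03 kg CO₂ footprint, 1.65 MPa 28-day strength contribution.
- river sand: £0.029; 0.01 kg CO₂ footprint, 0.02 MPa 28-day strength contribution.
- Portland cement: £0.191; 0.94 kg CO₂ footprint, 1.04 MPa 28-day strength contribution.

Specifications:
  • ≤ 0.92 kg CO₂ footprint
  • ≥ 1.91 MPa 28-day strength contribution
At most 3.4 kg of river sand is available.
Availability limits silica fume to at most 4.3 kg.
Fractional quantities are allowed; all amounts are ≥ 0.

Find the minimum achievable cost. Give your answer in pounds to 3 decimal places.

This is a linear program. Let x1 = kg of silica fume, x2 = kg of river sand, x3 = kg of Portland cement.
min 0.79x1 + 0.029x2 + 0.191x3 subject to:
  0.03x1 + 0.01x2 + 0.94x3 ≤ 0.92   (CO₂ footprint)
  1.65x1 + 0.02x2 + 1.04x3 ≥ 1.91   (28-day strength contribution)
  x2 ≤ 3.4
  x1 ≤ 4.3
  x1, x2, x3 ≥ 0.
The optimal basis is {silica fume, Portland cement}; river sand drops out. The CO₂ footprint and 28-day strength contribution requirements are met with equality.
That vertex is x1 = 0.5518, x3 = 0.9611.
Total cost: 0.79·0.5518 + 0.191·0.9611 = 0.61949.

£0.619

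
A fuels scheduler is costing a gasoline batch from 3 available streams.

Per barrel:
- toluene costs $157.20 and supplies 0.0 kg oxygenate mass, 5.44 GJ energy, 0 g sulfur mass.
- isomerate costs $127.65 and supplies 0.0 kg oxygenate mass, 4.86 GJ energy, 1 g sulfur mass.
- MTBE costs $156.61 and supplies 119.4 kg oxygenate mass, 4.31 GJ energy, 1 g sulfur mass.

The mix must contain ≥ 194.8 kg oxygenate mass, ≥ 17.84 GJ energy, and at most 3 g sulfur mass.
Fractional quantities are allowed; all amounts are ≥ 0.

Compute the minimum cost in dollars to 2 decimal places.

Let x1 = barrels of toluene, x2 = barrels of isomerate, x3 = barrels of MTBE.
Minimise 157.2x1 + 127.65x2 + 156.61x3 subject to:
  119.4x3 ≥ 194.8   (oxygenate mass)
  5.44x1 + 4.86x2 + 4.31x3 ≥ 17.84   (energy)
  1x2 + 1x3 ≤ 3   (sulfur mass)
  x1, x2, x3 ≥ 0.
All 3 inputs are positive at the optimum. The oxygenate mass, energy, sulfur mass requirements are met with equality.
That vertex is x1 = 0.76421, x2 = 1.3685, x3 = 1.6315.
Hence cost = 157.2·0.76421 + 127.65·1.3685 + 156.61·1.6315 = $550.3321.

$550.33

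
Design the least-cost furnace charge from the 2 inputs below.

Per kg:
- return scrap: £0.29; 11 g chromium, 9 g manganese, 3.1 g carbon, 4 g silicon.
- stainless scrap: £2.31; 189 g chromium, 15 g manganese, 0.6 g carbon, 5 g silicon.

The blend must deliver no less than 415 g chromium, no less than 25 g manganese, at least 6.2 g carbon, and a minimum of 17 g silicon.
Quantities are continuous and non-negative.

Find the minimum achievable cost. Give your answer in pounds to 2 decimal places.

£5.32

Let x1 = kg of return scrap, x2 = kg of stainless scrap.
Minimize 0.29x1 + 2.31x2 s.t.:
  11x1 + 189x2 ≥ 415   (chromium)
  9x1 + 15x2 ≥ 25   (manganese)
  3.1x1 + 0.6x2 ≥ 6.2   (carbon)
  4x1 + 5x2 ≥ 17   (silicon)
  x1, x2 ≥ 0.
Both inputs are positive at the optimum. The chromium and silicon requirements are met with equality.
That vertex is x1 = 1.623, x2 = 2.101.
Total cost: 0.29·1.623 + 2.31·2.101 = 5.3240.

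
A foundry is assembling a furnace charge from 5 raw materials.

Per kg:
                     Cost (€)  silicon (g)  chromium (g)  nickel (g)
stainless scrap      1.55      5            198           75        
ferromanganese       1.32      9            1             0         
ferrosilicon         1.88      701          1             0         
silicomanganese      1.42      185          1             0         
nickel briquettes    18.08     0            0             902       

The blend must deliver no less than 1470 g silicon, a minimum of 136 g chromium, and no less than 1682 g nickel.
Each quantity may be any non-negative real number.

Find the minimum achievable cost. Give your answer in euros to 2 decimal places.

€37.68

Treat it as an LP. Let x1 = kg of stainless scrap, x2 = kg of ferromanganese, x3 = kg of ferrosilicon, x4 = kg of silicomanganese, x5 = kg of nickel briquettes.
Minimize 1.55x1 + 1.32x2 + 1.88x3 + 1.42x4 + 18.08x5 with:
  5x1 + 9x2 + 701x3 + 185x4 ≥ 1470   (silicon)
  198x1 + 1x2 + 1x3 + 1x4 ≥ 136   (chromium)
  75x1 + 902x5 ≥ 1682   (nickel)
  x1, x2, x3, x4, x5 ≥ 0.
The optimal basis is {stainless scrap, ferrosilicon, nickel briquettes}; ferromanganese, silicomanganese drop out. The silicon, chromium, nickel requirements are met with equality.
So stainless scrap = 0.6763 kg, ferrosilicon = 2.0922 kg, nickel briquettes = 1.8085 kg.
Hence cost = 1.55·0.6763 + 1.88·2.0922 + 18.08·1.8085 = €37.6793.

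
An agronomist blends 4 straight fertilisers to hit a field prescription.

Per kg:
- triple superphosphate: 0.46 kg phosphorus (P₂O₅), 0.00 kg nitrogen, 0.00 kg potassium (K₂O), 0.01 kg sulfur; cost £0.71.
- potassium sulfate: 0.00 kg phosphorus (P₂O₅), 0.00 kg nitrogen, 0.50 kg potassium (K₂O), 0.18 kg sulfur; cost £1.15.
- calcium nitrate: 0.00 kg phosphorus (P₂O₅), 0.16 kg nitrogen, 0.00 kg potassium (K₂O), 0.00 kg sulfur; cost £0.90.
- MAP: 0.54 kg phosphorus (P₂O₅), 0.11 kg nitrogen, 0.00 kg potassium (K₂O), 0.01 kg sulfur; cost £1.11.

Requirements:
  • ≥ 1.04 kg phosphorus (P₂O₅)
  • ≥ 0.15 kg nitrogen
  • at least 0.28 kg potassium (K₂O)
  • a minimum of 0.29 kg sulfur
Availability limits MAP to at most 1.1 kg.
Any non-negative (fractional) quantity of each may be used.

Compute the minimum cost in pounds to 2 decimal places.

Let x1 = kg of triple superphosphate, x2 = kg of potassium sulfate, x3 = kg of calcium nitrate, x4 = kg of MAP.
Minimise 0.71x1 + 1.15x2 + 0.9x3 + 1.11x4 s.t.:
  0.46x1 + 0.54x4 ≥ 1.04   (phosphorus (P₂O₅))
  0.16x3 + 0.11x4 ≥ 0.15   (nitrogen)
  0.5x2 ≥ 0.28   (potassium (K₂O))
  0.01x1 + 0.18x2 + 0.01x4 ≥ 0.29   (sulfur)
  x4 ≤ 1.1
  x1, x2, x3, x4 ≥ 0.
The optimal mix uses every input. There the phosphorus (P₂O₅), nitrogen, sulfur, the MAP cap constraints are tight.
Optimal quantities: triple superphosphate = 0.9696 kg, potassium sulfate = 1.496 kg, calcium nitrate = 0.1812 kg, MAP = 1.1 kg.
Cost = 0.71·0.9696 + 1.15·1.496 + 0.9·0.1812 + 1.11·1.1 = 3.7929.

£3.79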